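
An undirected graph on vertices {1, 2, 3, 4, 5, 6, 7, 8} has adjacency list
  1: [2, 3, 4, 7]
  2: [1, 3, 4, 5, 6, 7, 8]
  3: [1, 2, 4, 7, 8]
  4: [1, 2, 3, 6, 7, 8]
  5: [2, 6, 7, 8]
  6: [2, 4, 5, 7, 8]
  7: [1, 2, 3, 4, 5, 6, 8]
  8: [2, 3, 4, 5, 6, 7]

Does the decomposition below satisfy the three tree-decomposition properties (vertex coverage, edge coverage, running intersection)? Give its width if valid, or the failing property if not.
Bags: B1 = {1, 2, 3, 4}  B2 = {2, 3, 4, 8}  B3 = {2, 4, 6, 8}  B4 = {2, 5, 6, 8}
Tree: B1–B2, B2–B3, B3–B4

A tree decomposition must satisfy three properties: every vertex lies in some bag; for every edge, both endpoints lie together in some bag; and for every vertex, the bags containing it form a connected subtree. Here vertex 7 appears in no bag, so the decomposition is invalid.

No — vertex 7 appears in no bag.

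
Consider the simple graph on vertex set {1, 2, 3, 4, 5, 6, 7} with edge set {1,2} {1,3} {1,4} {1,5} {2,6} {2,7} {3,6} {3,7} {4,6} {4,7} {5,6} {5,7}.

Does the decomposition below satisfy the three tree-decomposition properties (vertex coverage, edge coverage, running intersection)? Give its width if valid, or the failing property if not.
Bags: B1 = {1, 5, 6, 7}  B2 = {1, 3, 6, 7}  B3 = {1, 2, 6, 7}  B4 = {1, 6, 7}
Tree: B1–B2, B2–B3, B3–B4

A tree decomposition must satisfy three properties: every vertex lies in some bag; for every edge, both endpoints lie together in some bag; and for every vertex, the bags containing it form a connected subtree. Here vertex 4 appears in no bag, so the decomposition is invalid.

No — vertex 4 appears in no bag.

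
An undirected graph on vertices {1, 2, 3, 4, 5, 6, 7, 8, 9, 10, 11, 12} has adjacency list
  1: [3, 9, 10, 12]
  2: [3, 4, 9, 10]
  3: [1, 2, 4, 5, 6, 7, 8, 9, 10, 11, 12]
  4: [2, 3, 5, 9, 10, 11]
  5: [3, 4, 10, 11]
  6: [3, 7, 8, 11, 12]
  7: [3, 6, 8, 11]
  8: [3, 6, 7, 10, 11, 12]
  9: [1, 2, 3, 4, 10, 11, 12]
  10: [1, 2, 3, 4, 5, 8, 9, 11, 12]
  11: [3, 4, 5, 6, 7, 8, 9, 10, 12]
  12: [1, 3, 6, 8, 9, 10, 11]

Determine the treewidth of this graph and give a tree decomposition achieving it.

Treewidth 4.
One optimal decomposition is:
Bags: B1 = {3, 8, 10, 11, 12}  B2 = {3, 9, 10, 11, 12}  B3 = {3, 6, 8, 11, 12}  B4 = {3, 4, 9, 10, 11}  B5 = {3, 4, 5, 10, 11}  B6 = {2, 3, 4, 9, 10}  B7 = {1, 3, 9, 10, 12}  B8 = {3, 6, 7, 8, 11}
Tree: B1–B2, B1–B3, B2–B4, B4–B5, B4–B6, B2–B7, B3–B8

Each bag holds 5 vertices, so the decomposition has width 4, which upper-bounds the treewidth. For the lower bound, the 5 vertices {3, 8, 10, 11, 12} are pairwise adjacent, and any tree decomposition puts a clique entirely inside one bag — forcing width ≥ 4. Combining the bounds, tw(G) = 4.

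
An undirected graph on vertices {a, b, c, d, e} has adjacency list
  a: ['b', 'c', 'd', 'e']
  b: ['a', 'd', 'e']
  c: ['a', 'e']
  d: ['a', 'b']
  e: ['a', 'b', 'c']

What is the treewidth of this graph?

2

A width-2 tree decomposition is:
Bags: B1 = {a, b, d}  B2 = {a, b, e}  B3 = {a, c, e}
Tree: B1–B2, B2–B3
Every bag has size at most 3, so the width is 3 − 1 = 2 and tw(G) ≤ 2. For the lower bound, the 3 vertices {a, b, d} are pairwise adjacent, and any tree decomposition puts a clique entirely inside one bag — forcing width ≥ 2. Hence tw(G) = 2 exactly.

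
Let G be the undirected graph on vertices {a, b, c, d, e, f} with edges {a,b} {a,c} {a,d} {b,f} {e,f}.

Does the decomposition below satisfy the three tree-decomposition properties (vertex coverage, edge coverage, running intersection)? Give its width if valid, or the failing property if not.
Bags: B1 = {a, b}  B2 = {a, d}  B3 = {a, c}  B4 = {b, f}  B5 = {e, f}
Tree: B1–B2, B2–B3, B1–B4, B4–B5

Vertex coverage: the bags together contain {a, b, c, d, e, f}, the full vertex set. Edge coverage: each edge of G has both endpoints in at least one bag. Running intersection: for every vertex, the bags containing it form a connected subtree. All three properties hold, so this is a valid tree decomposition of width max|bag| − 1 = 1, and hence tw(G) ≤ 1.

Yes; width 1.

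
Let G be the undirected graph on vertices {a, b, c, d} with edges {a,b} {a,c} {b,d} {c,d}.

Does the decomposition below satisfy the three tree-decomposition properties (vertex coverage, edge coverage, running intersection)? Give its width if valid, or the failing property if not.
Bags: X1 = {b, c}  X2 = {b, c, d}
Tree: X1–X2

A tree decomposition must satisfy three properties: every vertex lies in some bag; for every edge, both endpoints lie together in some bag; and for every vertex, the bags containing it form a connected subtree. Here vertex a appears in no bag, so the decomposition is invalid.

No — vertex a appears in no bag.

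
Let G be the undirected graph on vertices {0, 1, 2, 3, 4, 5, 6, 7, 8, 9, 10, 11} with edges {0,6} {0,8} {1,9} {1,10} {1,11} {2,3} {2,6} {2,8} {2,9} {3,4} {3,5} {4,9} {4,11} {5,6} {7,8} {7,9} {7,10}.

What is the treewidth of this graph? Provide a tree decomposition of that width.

Every bag has size at most 4, so the width is 4 − 1 = 3 and tw(G) ≤ 3. For the lower bound: the 4 vertex sets {1,10,11}, {4}, {9}, {2,3,7,8} are disjoint, each induces a connected subgraph, and every pair is joined by at least one edge of G. Contracting each set to a single vertex therefore yields K_{4} as a minor, and since treewidth is minor-monotone, tw(G) ≥ tw(K_{4}) = 3. Therefore the treewidth is 3.

Treewidth 3.
Bags: B1 = {1, 4, 10, 11}  B2 = {1, 4, 9, 10}  B3 = {4, 7, 9, 10}  B4 = {3, 4, 7, 9}  B5 = {2, 3, 7, 9}  B6 = {2, 3, 7, 8}  B7 = {2, 3, 5, 8}  B8 = {2, 5, 6, 8}  B9 = {0, 5, 6, 8}
Tree: B1–B2, B2–B3, B3–B4, B4–B5, B5–B6, B6–B7, B7–B8, B8–B9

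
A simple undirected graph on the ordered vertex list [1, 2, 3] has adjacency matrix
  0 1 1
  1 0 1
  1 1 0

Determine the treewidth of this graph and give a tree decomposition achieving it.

A single bag containing all 3 vertices is trivially a valid decomposition of width 2. Conversely, {1, 2, 3} is a clique of size 3, and the vertices of any clique must share a bag in every tree decomposition; so some bag has ≥ 3 vertices and tw(G) ≥ 2. Combining the bounds, tw(G) = 2.

Treewidth 2.
One optimal decomposition is:
Bags: B1 = {1, 2, 3}
Tree: (single bag)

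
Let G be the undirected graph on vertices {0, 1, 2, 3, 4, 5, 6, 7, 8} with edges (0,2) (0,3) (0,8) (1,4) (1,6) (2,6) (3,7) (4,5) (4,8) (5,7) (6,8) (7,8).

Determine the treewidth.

A width-3 tree decomposition is:
Bags: B1 = {0, 3, 5, 7}  B2 = {0, 5, 7, 8}  B3 = {0, 4, 5, 8}  B4 = {0, 2, 4, 8}  B5 = {2, 4, 6, 8}  B6 = {1, 2, 4, 6}
Tree: B1–B2, B2–B3, B3–B4, B4–B5, B5–B6
Each bag holds 4 vertices, so the decomposition has width 3, which upper-bounds the treewidth. For the lower bound: the 4 vertex sets {3,5,7}, {0}, {8}, {1,2,4,6} are disjoint, each induces a connected subgraph, and every pair is joined by at least one edge of G. Contracting each set to a single vertex therefore yields K_{4} as a minor, and since treewidth is minor-monotone, tw(G) ≥ tw(K_{4}) = 3. Therefore the treewidth is 3.

3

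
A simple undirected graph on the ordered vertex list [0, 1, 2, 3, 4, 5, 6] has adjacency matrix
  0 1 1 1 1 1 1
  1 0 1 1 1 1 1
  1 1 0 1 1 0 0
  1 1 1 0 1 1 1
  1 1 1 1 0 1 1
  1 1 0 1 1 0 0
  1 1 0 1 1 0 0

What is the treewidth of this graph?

4

A width-4 tree decomposition is:
Bags: B1 = {0, 1, 2, 3, 4}  B2 = {0, 1, 3, 4, 5}  B3 = {0, 1, 3, 4, 6}
Tree: B1–B2, B1–B3
Each bag holds 5 vertices, so the decomposition has width 4, which upper-bounds the treewidth. Conversely, {0, 1, 2, 3, 4} is a clique of size 5, and the vertices of any clique must share a bag in every tree decomposition; so some bag has ≥ 5 vertices and tw(G) ≥ 4. Therefore the treewidth is 4.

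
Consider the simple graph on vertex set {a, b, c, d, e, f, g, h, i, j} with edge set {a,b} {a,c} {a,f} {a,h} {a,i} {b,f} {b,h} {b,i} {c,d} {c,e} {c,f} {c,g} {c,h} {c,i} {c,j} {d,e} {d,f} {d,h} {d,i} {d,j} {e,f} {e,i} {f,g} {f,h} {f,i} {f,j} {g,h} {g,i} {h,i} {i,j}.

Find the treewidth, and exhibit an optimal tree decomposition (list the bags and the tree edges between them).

Each bag holds 5 vertices, so the decomposition has width 4, which upper-bounds the treewidth. Conversely, {c, d, f, i, j} is a clique of size 5, and the vertices of any clique must share a bag in every tree decomposition; so some bag has ≥ 5 vertices and tw(G) ≥ 4. Hence tw(G) = 4 exactly.

Treewidth 4.
Bags: B1 = {c, d, e, f, i}  B2 = {c, d, f, h, i}  B3 = {a, c, f, h, i}  B4 = {a, b, f, h, i}  B5 = {c, f, g, h, i}  B6 = {c, d, f, i, j}
Tree: B1–B2, B2–B3, B3–B4, B3–B5, B2–B6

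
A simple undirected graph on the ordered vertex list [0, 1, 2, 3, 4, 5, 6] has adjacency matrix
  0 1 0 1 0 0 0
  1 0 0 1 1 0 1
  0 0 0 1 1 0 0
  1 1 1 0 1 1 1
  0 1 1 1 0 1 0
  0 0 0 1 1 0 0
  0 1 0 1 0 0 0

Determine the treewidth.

2

A width-2 tree decomposition is:
Bags: B1 = {0, 1, 3}  B2 = {1, 3, 4}  B3 = {2, 3, 4}  B4 = {1, 3, 6}  B5 = {3, 4, 5}
Tree: B1–B2, B2–B3, B1–B4, B2–B5
Every bag has size at most 3, so the width is 3 − 1 = 2 and tw(G) ≤ 2. For the lower bound, the 3 vertices {0, 1, 3} are pairwise adjacent, and any tree decomposition puts a clique entirely inside one bag — forcing width ≥ 2. Hence tw(G) = 2 exactly.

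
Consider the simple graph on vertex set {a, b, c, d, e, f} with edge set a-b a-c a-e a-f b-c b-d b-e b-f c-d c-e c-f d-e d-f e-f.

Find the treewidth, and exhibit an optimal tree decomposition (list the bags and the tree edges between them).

Every bag has size at most 5, so the width is 5 − 1 = 4 and tw(G) ≤ 4. For the lower bound, the 5 vertices {b, c, d, e, f} are pairwise adjacent, and any tree decomposition puts a clique entirely inside one bag — forcing width ≥ 4. Hence tw(G) = 4 exactly.

Treewidth 4.
One such decomposition:
Bags: B1 = {a, b, c, e, f}  B2 = {b, c, d, e, f}
Tree: B1–B2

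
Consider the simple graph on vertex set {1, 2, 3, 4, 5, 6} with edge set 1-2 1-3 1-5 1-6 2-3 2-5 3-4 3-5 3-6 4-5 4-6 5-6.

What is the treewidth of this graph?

3

A width-3 tree decomposition is:
Bags: B1 = {3, 4, 5, 6}  B2 = {1, 3, 5, 6}  B3 = {1, 2, 3, 5}
Tree: B1–B2, B2–B3
Each bag holds 4 vertices, so the decomposition has width 3, which upper-bounds the treewidth. For the lower bound, the 4 vertices {1, 2, 3, 5} are pairwise adjacent, and any tree decomposition puts a clique entirely inside one bag — forcing width ≥ 3. Hence tw(G) = 3 exactly.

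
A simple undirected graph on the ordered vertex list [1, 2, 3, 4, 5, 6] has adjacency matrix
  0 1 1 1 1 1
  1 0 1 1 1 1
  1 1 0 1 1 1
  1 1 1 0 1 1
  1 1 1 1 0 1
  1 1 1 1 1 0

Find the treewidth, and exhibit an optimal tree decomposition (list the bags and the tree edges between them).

Treewidth 5.
One such decomposition:
Bags: B1 = {1, 2, 3, 4, 5, 6}
Tree: (single bag)

A single bag containing all 6 vertices is trivially a valid decomposition of width 5. Conversely, {1, 2, 3, 4, 5, 6} is a clique of size 6, and the vertices of any clique must share a bag in every tree decomposition; so some bag has ≥ 6 vertices and tw(G) ≥ 5. Hence tw(G) = 5 exactly.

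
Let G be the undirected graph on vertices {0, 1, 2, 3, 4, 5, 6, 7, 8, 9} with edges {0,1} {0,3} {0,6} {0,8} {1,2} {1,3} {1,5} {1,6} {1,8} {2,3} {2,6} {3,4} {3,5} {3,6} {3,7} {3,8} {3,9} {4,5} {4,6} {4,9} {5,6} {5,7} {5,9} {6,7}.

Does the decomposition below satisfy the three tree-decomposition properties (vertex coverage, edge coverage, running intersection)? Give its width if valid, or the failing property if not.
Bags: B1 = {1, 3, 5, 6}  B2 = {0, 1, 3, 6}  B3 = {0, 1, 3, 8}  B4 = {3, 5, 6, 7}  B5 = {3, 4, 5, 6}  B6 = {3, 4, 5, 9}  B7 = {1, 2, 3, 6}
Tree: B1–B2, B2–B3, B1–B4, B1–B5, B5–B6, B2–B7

Every vertex of G appears in some bag (union = {0, 1, 2, 3, 4, 5, 6, 7, 8, 9}); every edge is covered by a bag; and for each vertex v the set of bags containing v is connected in the bag tree. The decomposition is therefore valid. The largest bag has 4 vertices, so the width is 3.

Yes; width 3.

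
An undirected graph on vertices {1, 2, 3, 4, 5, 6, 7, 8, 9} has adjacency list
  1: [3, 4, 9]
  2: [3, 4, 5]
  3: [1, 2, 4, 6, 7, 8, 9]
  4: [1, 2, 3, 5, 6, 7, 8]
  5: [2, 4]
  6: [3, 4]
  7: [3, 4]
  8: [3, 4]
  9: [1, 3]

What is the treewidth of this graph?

2

A width-2 tree decomposition is:
Bags: B1 = {2, 3, 4}  B2 = {1, 3, 4}  B3 = {1, 3, 9}  B4 = {3, 4, 7}  B5 = {2, 4, 5}  B6 = {3, 4, 6}  B7 = {3, 4, 8}
Tree: B1–B2, B2–B3, B2–B4, B1–B5, B2–B6, B1–B7
Each bag holds 3 vertices, so the decomposition has width 2, which upper-bounds the treewidth. On the other hand G contains the 3-clique {1, 3, 9}. A clique must lie in a single bag of any decomposition, so no decomposition can have width below 2. Hence tw(G) = 2 exactly.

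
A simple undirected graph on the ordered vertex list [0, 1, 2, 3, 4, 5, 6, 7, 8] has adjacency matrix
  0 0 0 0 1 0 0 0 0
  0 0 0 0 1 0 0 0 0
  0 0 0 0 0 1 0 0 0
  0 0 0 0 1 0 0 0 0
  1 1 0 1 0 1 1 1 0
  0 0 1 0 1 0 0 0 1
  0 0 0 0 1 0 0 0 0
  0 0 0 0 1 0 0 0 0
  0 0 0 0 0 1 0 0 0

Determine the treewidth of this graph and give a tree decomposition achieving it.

Treewidth 1.
Bags: B1 = {4, 6}  B2 = {4, 5}  B3 = {0, 4}  B4 = {1, 4}  B5 = {4, 7}  B6 = {2, 5}  B7 = {5, 8}  B8 = {3, 4}
Tree: B1–B2, B2–B3, B3–B4, B2–B5, B2–B6, B2–B7, B5–B8

Every bag has size at most 2, so the width is 2 − 1 = 1 and tw(G) ≤ 1. Any graph with an edge has treewidth ≥ 1, and G has the edge 4–6. The upper and lower bounds meet at 1, so that is the treewidth.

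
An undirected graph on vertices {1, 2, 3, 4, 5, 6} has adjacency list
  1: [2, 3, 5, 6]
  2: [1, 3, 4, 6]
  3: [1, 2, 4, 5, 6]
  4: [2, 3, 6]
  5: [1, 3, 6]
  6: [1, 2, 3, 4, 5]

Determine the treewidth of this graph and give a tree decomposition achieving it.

Each bag holds 4 vertices, so the decomposition has width 3, which upper-bounds the treewidth. For the lower bound, the 4 vertices {1, 2, 3, 6} are pairwise adjacent, and any tree decomposition puts a clique entirely inside one bag — forcing width ≥ 3. Therefore the treewidth is 3.

Treewidth 3.
One such decomposition:
Bags: B1 = {1, 2, 3, 6}  B2 = {1, 3, 5, 6}  B3 = {2, 3, 4, 6}
Tree: B1–B2, B1–B3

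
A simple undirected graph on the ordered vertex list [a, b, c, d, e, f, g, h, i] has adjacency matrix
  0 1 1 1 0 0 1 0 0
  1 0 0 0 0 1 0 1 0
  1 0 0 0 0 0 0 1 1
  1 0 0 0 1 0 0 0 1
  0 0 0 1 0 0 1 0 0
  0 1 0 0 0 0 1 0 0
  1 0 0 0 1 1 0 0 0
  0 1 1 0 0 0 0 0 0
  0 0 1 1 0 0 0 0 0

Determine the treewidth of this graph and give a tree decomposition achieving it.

The largest bag has 4 vertices, giving width 3; this decomposition certifies tw(G) ≤ 3. For the lower bound: the 4 vertex sets {e,f,g}, {b}, {a}, {c,d,h,i} are disjoint, each induces a connected subgraph, and every pair is joined by at least one edge of G. Contracting each set to a single vertex therefore yields K_{4} as a minor, and since treewidth is minor-monotone, tw(G) ≥ tw(K_{4}) = 3. Combining the bounds, tw(G) = 3.

Treewidth 3.
One such decomposition:
Bags: B1 = {b, e, f, g}  B2 = {a, b, e, g}  B3 = {a, b, d, e}  B4 = {a, b, d, h}  B5 = {a, c, d, h}  B6 = {c, d, h, i}
Tree: B1–B2, B2–B3, B3–B4, B4–B5, B5–B6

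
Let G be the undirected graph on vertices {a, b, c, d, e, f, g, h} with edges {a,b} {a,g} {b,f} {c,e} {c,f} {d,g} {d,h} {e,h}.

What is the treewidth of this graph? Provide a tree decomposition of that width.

Treewidth 2.
One optimal decomposition is:
Bags: B1 = {c, e, f}  B2 = {b, e, f}  B3 = {a, b, e}  B4 = {a, e, g}  B5 = {d, e, g}  B6 = {d, e, h}
Tree: B1–B2, B2–B3, B3–B4, B4–B5, B5–B6

Each bag holds 3 vertices, so the decomposition has width 2, which upper-bounds the treewidth. The edges e–c–f–b–a–g–d–h–e form a cycle, so G is not a tree and its treewidth is at least 2. Therefore the treewidth is 2.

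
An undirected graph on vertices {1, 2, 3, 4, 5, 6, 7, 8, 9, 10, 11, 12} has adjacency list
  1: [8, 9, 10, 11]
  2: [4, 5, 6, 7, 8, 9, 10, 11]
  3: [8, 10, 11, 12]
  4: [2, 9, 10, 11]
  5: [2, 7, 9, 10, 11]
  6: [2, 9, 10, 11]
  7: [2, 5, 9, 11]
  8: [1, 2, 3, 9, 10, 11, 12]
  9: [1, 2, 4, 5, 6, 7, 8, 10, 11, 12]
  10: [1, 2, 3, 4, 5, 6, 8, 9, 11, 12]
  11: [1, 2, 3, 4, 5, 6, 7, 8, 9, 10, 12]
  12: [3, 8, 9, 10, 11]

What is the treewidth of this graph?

4

A width-4 tree decomposition is:
Bags: B1 = {2, 8, 9, 10, 11}  B2 = {2, 5, 9, 10, 11}  B3 = {2, 4, 9, 10, 11}  B4 = {2, 5, 7, 9, 11}  B5 = {1, 8, 9, 10, 11}  B6 = {8, 9, 10, 11, 12}  B7 = {3, 8, 10, 11, 12}  B8 = {2, 6, 9, 10, 11}
Tree: B1–B2, B2–B3, B2–B4, B1–B5, B5–B6, B6–B7, B2–B8
The largest bag has 5 vertices, giving width 4; this decomposition certifies tw(G) ≤ 4. For the lower bound, the 5 vertices {1, 8, 9, 10, 11} are pairwise adjacent, and any tree decomposition puts a clique entirely inside one bag — forcing width ≥ 4. Combining the bounds, tw(G) = 4.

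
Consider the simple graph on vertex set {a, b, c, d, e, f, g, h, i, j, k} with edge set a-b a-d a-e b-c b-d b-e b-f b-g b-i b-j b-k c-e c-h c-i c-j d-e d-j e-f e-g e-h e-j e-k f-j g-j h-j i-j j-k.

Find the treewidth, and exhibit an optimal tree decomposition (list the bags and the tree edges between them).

Treewidth 3.
Bags: B1 = {b, d, e, j}  B2 = {b, e, f, j}  B3 = {b, c, e, j}  B4 = {b, c, i, j}  B5 = {c, e, h, j}  B6 = {a, b, d, e}  B7 = {b, e, j, k}  B8 = {b, e, g, j}
Tree: B1–B2, B2–B3, B3–B4, B3–B5, B1–B6, B2–B7, B2–B8

Each bag holds 4 vertices, so the decomposition has width 3, which upper-bounds the treewidth. For the lower bound, the 4 vertices {c, e, h, j} are pairwise adjacent, and any tree decomposition puts a clique entirely inside one bag — forcing width ≥ 3. The upper and lower bounds meet at 3, so that is the treewidth.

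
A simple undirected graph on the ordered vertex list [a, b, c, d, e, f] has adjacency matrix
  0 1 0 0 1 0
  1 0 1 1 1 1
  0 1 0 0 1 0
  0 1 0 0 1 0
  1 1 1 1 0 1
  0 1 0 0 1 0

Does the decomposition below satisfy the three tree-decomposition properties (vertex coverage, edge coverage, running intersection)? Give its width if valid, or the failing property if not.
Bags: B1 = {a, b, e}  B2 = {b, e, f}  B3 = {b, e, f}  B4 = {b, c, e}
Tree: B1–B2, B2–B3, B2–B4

A tree decomposition must satisfy three properties: every vertex lies in some bag; for every edge, both endpoints lie together in some bag; and for every vertex, the bags containing it form a connected subtree. Here vertex d appears in no bag, so the decomposition is invalid.

No — vertex d appears in no bag.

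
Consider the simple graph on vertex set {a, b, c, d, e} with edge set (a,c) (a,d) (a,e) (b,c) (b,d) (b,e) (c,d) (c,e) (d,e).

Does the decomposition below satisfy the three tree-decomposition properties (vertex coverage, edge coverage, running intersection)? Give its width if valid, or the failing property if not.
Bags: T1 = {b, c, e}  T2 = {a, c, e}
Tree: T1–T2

No — vertex d appears in no bag.

A tree decomposition must satisfy three properties: every vertex lies in some bag; for every edge, both endpoints lie together in some bag; and for every vertex, the bags containing it form a connected subtree. Here vertex d appears in no bag, so the decomposition is invalid.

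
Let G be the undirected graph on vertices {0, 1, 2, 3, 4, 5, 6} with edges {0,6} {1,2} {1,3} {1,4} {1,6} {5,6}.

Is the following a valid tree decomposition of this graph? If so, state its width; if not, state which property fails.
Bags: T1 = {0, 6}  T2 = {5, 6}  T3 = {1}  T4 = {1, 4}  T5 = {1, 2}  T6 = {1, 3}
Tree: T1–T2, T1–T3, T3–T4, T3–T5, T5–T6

No — edge (6,1) lies in no bag.

A tree decomposition must satisfy three properties: every vertex lies in some bag; for every edge, both endpoints lie together in some bag; and for every vertex, the bags containing it form a connected subtree. Here edge (6,1) lies in no bag, so the decomposition is invalid.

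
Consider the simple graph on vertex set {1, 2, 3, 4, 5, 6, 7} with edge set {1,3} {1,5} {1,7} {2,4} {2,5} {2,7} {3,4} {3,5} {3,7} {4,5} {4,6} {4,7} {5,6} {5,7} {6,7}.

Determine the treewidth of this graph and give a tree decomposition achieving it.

The largest bag has 4 vertices, giving width 3; this decomposition certifies tw(G) ≤ 3. On the other hand G contains the 4-clique {1, 3, 5, 7}. A clique must lie in a single bag of any decomposition, so no decomposition can have width below 3. Combining the bounds, tw(G) = 3.

Treewidth 3.
One optimal decomposition is:
Bags: B1 = {1, 3, 5, 7}  B2 = {3, 4, 5, 7}  B3 = {2, 4, 5, 7}  B4 = {4, 5, 6, 7}
Tree: B1–B2, B2–B3, B3–B4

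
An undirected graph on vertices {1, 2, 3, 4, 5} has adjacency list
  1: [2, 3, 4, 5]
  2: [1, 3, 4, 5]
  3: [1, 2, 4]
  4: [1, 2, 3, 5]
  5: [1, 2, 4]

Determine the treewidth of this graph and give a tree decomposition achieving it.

Each bag holds 4 vertices, so the decomposition has width 3, which upper-bounds the treewidth. On the other hand G contains the 4-clique {1, 2, 3, 4}. A clique must lie in a single bag of any decomposition, so no decomposition can have width below 3. Therefore the treewidth is 3.

Treewidth 3.
One such decomposition:
Bags: B1 = {1, 2, 3, 4}  B2 = {1, 2, 4, 5}
Tree: B1–B2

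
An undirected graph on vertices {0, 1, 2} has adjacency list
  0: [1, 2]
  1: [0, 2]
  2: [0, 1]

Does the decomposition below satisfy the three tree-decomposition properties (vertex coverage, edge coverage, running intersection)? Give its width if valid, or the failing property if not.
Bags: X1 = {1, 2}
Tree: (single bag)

No — vertex 0 appears in no bag.

A tree decomposition must satisfy three properties: every vertex lies in some bag; for every edge, both endpoints lie together in some bag; and for every vertex, the bags containing it form a connected subtree. Here vertex 0 appears in no bag, so the decomposition is invalid.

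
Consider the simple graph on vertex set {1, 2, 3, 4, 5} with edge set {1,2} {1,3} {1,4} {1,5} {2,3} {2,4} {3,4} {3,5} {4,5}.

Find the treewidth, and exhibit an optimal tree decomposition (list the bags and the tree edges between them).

Each bag holds 4 vertices, so the decomposition has width 3, which upper-bounds the treewidth. Conversely, {1, 2, 3, 4} is a clique of size 4, and the vertices of any clique must share a bag in every tree decomposition; so some bag has ≥ 4 vertices and tw(G) ≥ 3. Hence tw(G) = 3 exactly.

Treewidth 3.
One optimal decomposition is:
Bags: B1 = {1, 3, 4, 5}  B2 = {1, 2, 3, 4}
Tree: B1–B2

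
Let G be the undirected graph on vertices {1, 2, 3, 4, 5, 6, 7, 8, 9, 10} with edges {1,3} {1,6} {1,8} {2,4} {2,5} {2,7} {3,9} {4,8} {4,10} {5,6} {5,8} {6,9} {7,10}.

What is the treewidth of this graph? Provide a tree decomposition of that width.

Treewidth 2.
Bags: B1 = {1, 3, 9}  B2 = {1, 6, 9}  B3 = {1, 6, 8}  B4 = {5, 6, 8}  B5 = {4, 5, 8}  B6 = {2, 4, 5}  B7 = {2, 4, 10}  B8 = {2, 7, 10}
Tree: B1–B2, B2–B3, B3–B4, B4–B5, B5–B6, B6–B7, B7–B8

Every bag has size at most 3, so the width is 3 − 1 = 2 and tw(G) ≤ 2. For the lower bound, G contains the cycle 3–9–6–1–3, so G is not a forest; only forests have treewidth ≤ 1, hence tw(G) ≥ 2. Hence tw(G) = 2 exactly.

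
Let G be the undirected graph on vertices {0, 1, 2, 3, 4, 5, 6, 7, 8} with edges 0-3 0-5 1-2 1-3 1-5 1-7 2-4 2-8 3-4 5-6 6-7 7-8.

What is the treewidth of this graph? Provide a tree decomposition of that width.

Treewidth 3.
One such decomposition:
Bags: B1 = {2, 4, 7, 8}  B2 = {1, 2, 4, 7}  B3 = {1, 3, 4, 7}  B4 = {1, 3, 6, 7}  B5 = {1, 3, 5, 6}  B6 = {0, 3, 5, 6}
Tree: B1–B2, B2–B3, B3–B4, B4–B5, B5–B6

Each bag holds 4 vertices, so the decomposition has width 3, which upper-bounds the treewidth. For the lower bound: the 4 vertex sets {2,4,8}, {7}, {1}, {0,3,5,6} are disjoint, each induces a connected subgraph, and every pair is joined by at least one edge of G. Contracting each set to a single vertex therefore yields K_{4} as a minor, and since treewidth is minor-monotone, tw(G) ≥ tw(K_{4}) = 3. Combining the bounds, tw(G) = 3.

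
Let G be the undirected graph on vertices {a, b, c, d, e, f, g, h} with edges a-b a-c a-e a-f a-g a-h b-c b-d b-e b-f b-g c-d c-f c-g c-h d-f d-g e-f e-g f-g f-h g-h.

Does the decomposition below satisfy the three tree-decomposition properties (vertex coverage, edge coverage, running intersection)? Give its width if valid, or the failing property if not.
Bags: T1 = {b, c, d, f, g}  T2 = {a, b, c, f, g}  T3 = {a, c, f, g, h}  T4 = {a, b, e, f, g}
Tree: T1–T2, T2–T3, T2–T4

Yes; width 4.

Vertex coverage: the bags together contain {a, b, c, d, e, f, g, h}, the full vertex set. Edge coverage: each edge of G has both endpoints in at least one bag. Running intersection: for every vertex, the bags containing it form a connected subtree. All three properties hold, so this is a valid tree decomposition of width max|bag| − 1 = 4, and hence tw(G) ≤ 4.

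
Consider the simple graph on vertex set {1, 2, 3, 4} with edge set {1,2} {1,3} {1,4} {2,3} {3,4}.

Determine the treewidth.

A width-2 tree decomposition is:
Bags: B1 = {1, 2, 3}  B2 = {1, 3, 4}
Tree: B1–B2
The largest bag has 3 vertices, giving width 2; this decomposition certifies tw(G) ≤ 2. For the lower bound, the 3 vertices {1, 2, 3} are pairwise adjacent, and any tree decomposition puts a clique entirely inside one bag — forcing width ≥ 2. Hence tw(G) = 2 exactly.

2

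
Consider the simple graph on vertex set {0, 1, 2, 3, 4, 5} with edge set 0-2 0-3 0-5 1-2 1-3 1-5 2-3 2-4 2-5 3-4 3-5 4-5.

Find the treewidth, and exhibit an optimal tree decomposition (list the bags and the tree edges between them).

The largest bag has 4 vertices, giving width 3; this decomposition certifies tw(G) ≤ 3. Conversely, {0, 2, 3, 5} is a clique of size 4, and the vertices of any clique must share a bag in every tree decomposition; so some bag has ≥ 4 vertices and tw(G) ≥ 3. The upper and lower bounds meet at 3, so that is the treewidth.

Treewidth 3.
Bags: B1 = {1, 2, 3, 5}  B2 = {2, 3, 4, 5}  B3 = {0, 2, 3, 5}
Tree: B1–B2, B2–B3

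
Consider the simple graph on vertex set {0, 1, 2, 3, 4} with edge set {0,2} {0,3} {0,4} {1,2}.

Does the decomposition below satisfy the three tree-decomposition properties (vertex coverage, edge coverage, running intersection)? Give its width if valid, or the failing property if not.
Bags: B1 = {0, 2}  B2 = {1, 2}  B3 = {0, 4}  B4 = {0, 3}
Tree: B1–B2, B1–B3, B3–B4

Vertex coverage: the bags together contain {0, 1, 2, 3, 4}, the full vertex set. Edge coverage: each edge of G has both endpoints in at least one bag. Running intersection: for every vertex, the bags containing it form a connected subtree. All three properties hold, so this is a valid tree decomposition of width max|bag| − 1 = 1, and hence tw(G) ≤ 1.

Yes; width 1.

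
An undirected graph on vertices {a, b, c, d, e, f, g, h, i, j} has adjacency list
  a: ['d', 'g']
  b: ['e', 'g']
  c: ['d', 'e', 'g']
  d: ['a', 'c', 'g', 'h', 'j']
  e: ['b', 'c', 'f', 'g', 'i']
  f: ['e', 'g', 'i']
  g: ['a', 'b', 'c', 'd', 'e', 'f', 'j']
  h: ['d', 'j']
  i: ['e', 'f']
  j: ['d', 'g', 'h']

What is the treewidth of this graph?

A width-2 tree decomposition is:
Bags: B1 = {c, e, g}  B2 = {e, f, g}  B3 = {c, d, g}  B4 = {e, f, i}  B5 = {b, e, g}  B6 = {a, d, g}  B7 = {d, g, j}  B8 = {d, h, j}
Tree: B1–B2, B1–B3, B2–B4, B1–B5, B3–B6, B3–B7, B7–B8
Every bag has size at most 3, so the width is 3 − 1 = 2 and tw(G) ≤ 2. On the other hand G contains the 3-clique {d, g, j}. A clique must lie in a single bag of any decomposition, so no decomposition can have width below 2. Hence tw(G) = 2 exactly.

2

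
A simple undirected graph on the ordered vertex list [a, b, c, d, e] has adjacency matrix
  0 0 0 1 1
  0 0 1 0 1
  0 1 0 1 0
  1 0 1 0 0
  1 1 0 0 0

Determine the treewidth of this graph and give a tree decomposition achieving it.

Treewidth 2.
One optimal decomposition is:
Bags: B1 = {b, c, e}  B2 = {c, d, e}  B3 = {a, d, e}
Tree: B1–B2, B2–B3

The largest bag has 3 vertices, giving width 2; this decomposition certifies tw(G) ≤ 2. Since e–b–c–d–a–e is a cycle in G, G is not acyclic. Forests are exactly the graphs of treewidth ≤ 1, so tw(G) ≥ 2. Hence tw(G) = 2 exactly.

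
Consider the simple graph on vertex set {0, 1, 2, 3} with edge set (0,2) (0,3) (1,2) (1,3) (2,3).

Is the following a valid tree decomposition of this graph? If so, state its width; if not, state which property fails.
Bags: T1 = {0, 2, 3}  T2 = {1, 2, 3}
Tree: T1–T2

Every vertex of G appears in some bag (union = {0, 1, 2, 3}); every edge is covered by a bag; and for each vertex v the set of bags containing v is connected in the bag tree. The decomposition is therefore valid. The largest bag has 3 vertices, so the width is 2.

Yes; width 2.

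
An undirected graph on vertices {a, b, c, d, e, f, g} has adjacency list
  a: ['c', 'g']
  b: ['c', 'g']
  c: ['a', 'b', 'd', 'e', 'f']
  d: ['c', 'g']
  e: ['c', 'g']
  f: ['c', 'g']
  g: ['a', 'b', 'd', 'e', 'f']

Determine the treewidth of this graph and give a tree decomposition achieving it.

Treewidth 2.
Bags: B1 = {a, c, g}  B2 = {c, f, g}  B3 = {c, e, g}  B4 = {b, c, g}  B5 = {c, d, g}
Tree: B1–B2, B2–B3, B3–B4, B4–B5

Each bag holds 3 vertices, so the decomposition has width 2, which upper-bounds the treewidth. Since g–a–c–f–g is a cycle in G, G is not acyclic. Forests are exactly the graphs of treewidth ≤ 1, so tw(G) ≥ 2. Therefore the treewidth is 2.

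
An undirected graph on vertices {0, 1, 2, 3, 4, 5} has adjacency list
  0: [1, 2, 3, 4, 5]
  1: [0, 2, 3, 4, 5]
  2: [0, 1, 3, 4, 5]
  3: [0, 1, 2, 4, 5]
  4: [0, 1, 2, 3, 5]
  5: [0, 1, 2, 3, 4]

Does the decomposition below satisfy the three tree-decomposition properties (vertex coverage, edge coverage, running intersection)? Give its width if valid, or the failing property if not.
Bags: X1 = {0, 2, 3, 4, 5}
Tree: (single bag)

No — vertex 1 appears in no bag.

A tree decomposition must satisfy three properties: every vertex lies in some bag; for every edge, both endpoints lie together in some bag; and for every vertex, the bags containing it form a connected subtree. Here vertex 1 appears in no bag, so the decomposition is invalid.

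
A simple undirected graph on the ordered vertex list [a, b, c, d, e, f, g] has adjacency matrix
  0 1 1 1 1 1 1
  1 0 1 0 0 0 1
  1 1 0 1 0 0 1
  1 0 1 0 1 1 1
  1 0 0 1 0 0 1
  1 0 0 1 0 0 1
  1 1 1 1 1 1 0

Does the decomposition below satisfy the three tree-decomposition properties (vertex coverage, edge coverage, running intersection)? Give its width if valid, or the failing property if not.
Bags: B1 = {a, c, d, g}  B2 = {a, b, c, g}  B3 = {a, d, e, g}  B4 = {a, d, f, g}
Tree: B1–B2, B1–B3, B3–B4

Yes; width 3.

Vertex coverage: the bags together contain {a, b, c, d, e, f, g}, the full vertex set. Edge coverage: each edge of G has both endpoints in at least one bag. Running intersection: for every vertex, the bags containing it form a connected subtree. All three properties hold, so this is a valid tree decomposition of width max|bag| − 1 = 3, and hence tw(G) ≤ 3.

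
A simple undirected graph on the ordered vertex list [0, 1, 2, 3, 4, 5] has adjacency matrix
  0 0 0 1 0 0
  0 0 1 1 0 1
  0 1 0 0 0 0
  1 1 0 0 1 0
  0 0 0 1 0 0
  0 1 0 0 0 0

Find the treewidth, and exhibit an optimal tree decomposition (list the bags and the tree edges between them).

Treewidth 1.
Bags: B1 = {1, 5}  B2 = {1, 3}  B3 = {0, 3}  B4 = {1, 2}  B5 = {3, 4}
Tree: B1–B2, B2–B3, B2–B4, B2–B5

Each bag holds 2 vertices, so the decomposition has width 1, which upper-bounds the treewidth. Any graph with an edge has treewidth ≥ 1, and G has the edge 1–5. The upper and lower bounds meet at 1, so that is the treewidth.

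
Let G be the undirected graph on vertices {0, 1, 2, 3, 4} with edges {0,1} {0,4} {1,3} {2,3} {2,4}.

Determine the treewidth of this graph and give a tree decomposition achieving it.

Each bag holds 3 vertices, so the decomposition has width 2, which upper-bounds the treewidth. The edges 1–0–4–2–3–1 form a cycle, so G is not a tree and its treewidth is at least 2. Hence tw(G) = 2 exactly.

Treewidth 2.
Bags: B1 = {0, 1, 4}  B2 = {1, 2, 4}  B3 = {1, 2, 3}
Tree: B1–B2, B2–B3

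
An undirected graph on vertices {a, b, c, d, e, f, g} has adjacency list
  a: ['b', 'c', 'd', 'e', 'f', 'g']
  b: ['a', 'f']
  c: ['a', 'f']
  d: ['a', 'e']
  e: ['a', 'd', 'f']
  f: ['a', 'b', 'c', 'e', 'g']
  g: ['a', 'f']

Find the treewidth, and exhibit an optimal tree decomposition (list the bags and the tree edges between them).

Treewidth 2.
Bags: B1 = {a, e, f}  B2 = {a, f, g}  B3 = {a, c, f}  B4 = {a, d, e}  B5 = {a, b, f}
Tree: B1–B2, B2–B3, B1–B4, B3–B5

Each bag holds 3 vertices, so the decomposition has width 2, which upper-bounds the treewidth. For the lower bound, the 3 vertices {a, d, e} are pairwise adjacent, and any tree decomposition puts a clique entirely inside one bag — forcing width ≥ 2. Therefore the treewidth is 2.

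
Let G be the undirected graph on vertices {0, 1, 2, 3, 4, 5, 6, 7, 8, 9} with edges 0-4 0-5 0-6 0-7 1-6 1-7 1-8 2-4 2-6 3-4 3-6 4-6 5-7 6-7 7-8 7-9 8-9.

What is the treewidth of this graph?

2

A width-2 tree decomposition is:
Bags: B1 = {7, 8, 9}  B2 = {1, 7, 8}  B3 = {1, 6, 7}  B4 = {0, 6, 7}  B5 = {0, 5, 7}  B6 = {0, 4, 6}  B7 = {3, 4, 6}  B8 = {2, 4, 6}
Tree: B1–B2, B2–B3, B3–B4, B4–B5, B4–B6, B6–B7, B6–B8
The largest bag has 3 vertices, giving width 2; this decomposition certifies tw(G) ≤ 2. On the other hand G contains the 3-clique {7, 8, 9}. A clique must lie in a single bag of any decomposition, so no decomposition can have width below 2. Therefore the treewidth is 2.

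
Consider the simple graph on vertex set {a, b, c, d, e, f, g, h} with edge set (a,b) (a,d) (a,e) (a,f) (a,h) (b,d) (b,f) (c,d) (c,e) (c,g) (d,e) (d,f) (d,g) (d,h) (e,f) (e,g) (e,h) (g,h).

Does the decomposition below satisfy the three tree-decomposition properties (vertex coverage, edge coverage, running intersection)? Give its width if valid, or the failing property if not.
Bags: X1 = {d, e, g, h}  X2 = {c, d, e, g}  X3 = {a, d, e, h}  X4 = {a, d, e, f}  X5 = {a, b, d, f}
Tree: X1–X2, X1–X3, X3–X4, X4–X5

Checking the three conditions: (i) the bags cover all of {a, b, c, d, e, f, g, h}; (ii) for each edge, some bag contains both endpoints; (iii) the bags containing any fixed vertex form a subtree. All hold, so the decomposition is valid with width 4 − 1 = 3.

Yes; width 3.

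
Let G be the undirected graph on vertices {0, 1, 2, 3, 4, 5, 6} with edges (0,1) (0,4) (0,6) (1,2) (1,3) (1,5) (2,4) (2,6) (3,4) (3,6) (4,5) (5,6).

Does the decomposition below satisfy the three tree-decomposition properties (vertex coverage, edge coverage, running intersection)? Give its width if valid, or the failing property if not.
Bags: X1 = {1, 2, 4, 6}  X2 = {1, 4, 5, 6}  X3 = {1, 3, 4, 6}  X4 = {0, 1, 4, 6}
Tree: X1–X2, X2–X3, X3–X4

Yes; width 3.

Every vertex of G appears in some bag (union = {0, 1, 2, 3, 4, 5, 6}); every edge is covered by a bag; and for each vertex v the set of bags containing v is connected in the bag tree. The decomposition is therefore valid. The largest bag has 4 vertices, so the width is 3.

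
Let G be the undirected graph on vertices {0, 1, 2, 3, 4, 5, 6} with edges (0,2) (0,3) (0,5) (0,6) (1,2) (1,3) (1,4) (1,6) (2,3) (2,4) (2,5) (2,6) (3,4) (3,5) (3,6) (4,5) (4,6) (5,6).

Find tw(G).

4

A width-4 tree decomposition is:
Bags: B1 = {1, 2, 3, 4, 6}  B2 = {2, 3, 4, 5, 6}  B3 = {0, 2, 3, 5, 6}
Tree: B1–B2, B2–B3
The largest bag has 5 vertices, giving width 4; this decomposition certifies tw(G) ≤ 4. On the other hand G contains the 5-clique {0, 2, 3, 5, 6}. A clique must lie in a single bag of any decomposition, so no decomposition can have width below 4. Hence tw(G) = 4 exactly.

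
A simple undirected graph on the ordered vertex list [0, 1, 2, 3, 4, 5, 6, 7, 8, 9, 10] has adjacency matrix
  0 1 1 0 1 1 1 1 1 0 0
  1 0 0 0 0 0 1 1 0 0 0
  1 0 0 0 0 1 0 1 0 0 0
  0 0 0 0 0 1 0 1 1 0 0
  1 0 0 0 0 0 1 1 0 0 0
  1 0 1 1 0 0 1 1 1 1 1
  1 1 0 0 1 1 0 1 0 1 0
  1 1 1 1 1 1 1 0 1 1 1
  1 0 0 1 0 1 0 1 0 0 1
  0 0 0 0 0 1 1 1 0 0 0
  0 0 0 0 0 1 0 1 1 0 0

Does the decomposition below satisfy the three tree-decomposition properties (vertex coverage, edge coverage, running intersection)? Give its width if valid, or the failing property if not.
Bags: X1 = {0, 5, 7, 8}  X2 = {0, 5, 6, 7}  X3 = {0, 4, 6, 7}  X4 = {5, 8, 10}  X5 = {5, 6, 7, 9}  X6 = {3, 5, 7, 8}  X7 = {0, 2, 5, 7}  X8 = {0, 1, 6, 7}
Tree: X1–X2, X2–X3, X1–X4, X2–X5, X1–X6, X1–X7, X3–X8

No — edge (7,10) lies in no bag.

A tree decomposition must satisfy three properties: every vertex lies in some bag; for every edge, both endpoints lie together in some bag; and for every vertex, the bags containing it form a connected subtree. Here edge (7,10) lies in no bag, so the decomposition is invalid.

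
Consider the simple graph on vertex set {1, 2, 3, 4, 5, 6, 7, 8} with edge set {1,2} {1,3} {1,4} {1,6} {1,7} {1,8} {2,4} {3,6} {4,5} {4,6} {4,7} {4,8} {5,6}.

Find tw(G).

A width-2 tree decomposition is:
Bags: B1 = {4, 5, 6}  B2 = {1, 4, 6}  B3 = {1, 3, 6}  B4 = {1, 4, 7}  B5 = {1, 4, 8}  B6 = {1, 2, 4}
Tree: B1–B2, B2–B3, B2–B4, B2–B5, B4–B6
Each bag holds 3 vertices, so the decomposition has width 2, which upper-bounds the treewidth. On the other hand G contains the 3-clique {1, 3, 6}. A clique must lie in a single bag of any decomposition, so no decomposition can have width below 2. Hence tw(G) = 2 exactly.

2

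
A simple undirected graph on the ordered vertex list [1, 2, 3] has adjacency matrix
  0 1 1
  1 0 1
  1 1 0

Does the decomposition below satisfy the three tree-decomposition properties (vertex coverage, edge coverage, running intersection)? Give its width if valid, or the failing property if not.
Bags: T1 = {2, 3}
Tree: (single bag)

A tree decomposition must satisfy three properties: every vertex lies in some bag; for every edge, both endpoints lie together in some bag; and for every vertex, the bags containing it form a connected subtree. Here vertex 1 appears in no bag, so the decomposition is invalid.

No — vertex 1 appears in no bag.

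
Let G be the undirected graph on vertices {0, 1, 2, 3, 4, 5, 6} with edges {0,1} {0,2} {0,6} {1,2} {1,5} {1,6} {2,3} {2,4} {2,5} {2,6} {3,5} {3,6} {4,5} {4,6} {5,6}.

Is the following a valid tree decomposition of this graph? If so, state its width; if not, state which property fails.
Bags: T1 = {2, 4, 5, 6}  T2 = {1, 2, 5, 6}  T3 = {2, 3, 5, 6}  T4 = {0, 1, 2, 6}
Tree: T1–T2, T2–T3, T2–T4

Yes; width 3.

Vertex coverage: the bags together contain {0, 1, 2, 3, 4, 5, 6}, the full vertex set. Edge coverage: each edge of G has both endpoints in at least one bag. Running intersection: for every vertex, the bags containing it form a connected subtree. All three properties hold, so this is a valid tree decomposition of width max|bag| − 1 = 3, and hence tw(G) ≤ 3.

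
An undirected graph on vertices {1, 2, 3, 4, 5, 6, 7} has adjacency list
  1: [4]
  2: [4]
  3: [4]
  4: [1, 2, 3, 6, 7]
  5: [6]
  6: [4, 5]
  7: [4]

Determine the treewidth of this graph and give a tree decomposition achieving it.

Each bag holds 2 vertices, so the decomposition has width 1, which upper-bounds the treewidth. G has an edge, so its treewidth is at least 1. Therefore the treewidth is 1.

Treewidth 1.
One optimal decomposition is:
Bags: B1 = {4, 6}  B2 = {1, 4}  B3 = {2, 4}  B4 = {4, 7}  B5 = {3, 4}  B6 = {5, 6}
Tree: B1–B2, B1–B3, B1–B4, B2–B5, B1–B6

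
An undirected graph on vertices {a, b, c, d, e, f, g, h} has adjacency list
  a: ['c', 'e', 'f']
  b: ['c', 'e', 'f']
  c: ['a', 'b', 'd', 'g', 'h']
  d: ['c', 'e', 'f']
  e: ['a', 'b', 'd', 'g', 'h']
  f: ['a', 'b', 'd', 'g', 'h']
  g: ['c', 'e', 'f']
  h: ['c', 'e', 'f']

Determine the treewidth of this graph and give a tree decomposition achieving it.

Treewidth 3.
One optimal decomposition is:
Bags: B1 = {b, c, e, f}  B2 = {c, e, f, g}  B3 = {c, e, f, h}  B4 = {c, d, e, f}  B5 = {a, c, e, f}
Tree: B1–B2, B2–B3, B3–B4, B4–B5

Every bag has size at most 4, so the width is 4 − 1 = 3 and tw(G) ≤ 3. For the lower bound: the 4 vertex sets {b,e}, {c,g}, {f}, {h} are disjoint, each induces a connected subgraph, and every pair is joined by at least one edge of G. Contracting each set to a single vertex therefore yields K_{4} as a minor, and since treewidth is minor-monotone, tw(G) ≥ tw(K_{4}) = 3. Therefore the treewidth is 3.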